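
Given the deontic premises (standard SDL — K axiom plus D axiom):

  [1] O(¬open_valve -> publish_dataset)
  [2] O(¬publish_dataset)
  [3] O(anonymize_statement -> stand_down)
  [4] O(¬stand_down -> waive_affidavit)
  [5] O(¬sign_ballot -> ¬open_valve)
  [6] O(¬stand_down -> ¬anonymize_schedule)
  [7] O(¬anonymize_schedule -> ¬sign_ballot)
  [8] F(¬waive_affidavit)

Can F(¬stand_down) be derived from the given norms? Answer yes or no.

Yes

Premise 2 states O(¬publish_dataset) outright.
Premise 1 is O(¬open_valve -> publish_dataset); contrapositively O(¬publish_dataset -> open_valve). Since O(¬publish_dataset) holds, K gives O(open_valve).
The contrapositive of premise 5 (O(¬sign_ballot -> ¬open_valve)) is O(open_valve -> sign_ballot), and O(open_valve) is already established, so O(sign_ballot).
Premise 7, O(¬anonymize_schedule -> ¬sign_ballot), contraposes to O(sign_ballot -> anonymize_schedule); with O(sign_ballot) we get O(anonymize_schedule).
The contrapositive of premise 6 (O(¬stand_down -> ¬anonymize_schedule)) is O(anonymize_schedule -> stand_down), and O(anonymize_schedule) is already established, so O(stand_down).
Premises 3, 4, 8 do not contribute to this derivation.
So O(stand_down) holds, i.e. F(¬stand_down). The claim follows.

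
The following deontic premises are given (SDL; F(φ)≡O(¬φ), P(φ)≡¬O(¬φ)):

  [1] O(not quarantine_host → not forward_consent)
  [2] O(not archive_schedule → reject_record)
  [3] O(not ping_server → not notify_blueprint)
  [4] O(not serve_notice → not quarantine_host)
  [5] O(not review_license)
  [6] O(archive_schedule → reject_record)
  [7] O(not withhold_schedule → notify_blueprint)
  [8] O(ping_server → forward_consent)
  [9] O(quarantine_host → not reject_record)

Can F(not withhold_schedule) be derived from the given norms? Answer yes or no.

Yes

Premises 2 and 6 cover both cases: O(not archive_schedule → reject_record) and O(archive_schedule → reject_record). Since not archive_schedule ∨ archive_schedule is a tautology, O(reject_record) follows.
Premise 9, O(quarantine_host → not reject_record), contraposes to O(reject_record → not quarantine_host); with O(reject_record) we get O(not quarantine_host).
With premise 1, O(not quarantine_host → not forward_consent), the K-axiom yields O(not forward_consent).
Premise 8, O(ping_server → forward_consent), contraposes to O(not forward_consent → not ping_server); with O(not forward_consent) we get O(not ping_server).
Premise 3 is O(not ping_server → not notify_blueprint); since O(not ping_server), deontic closure gives O(not notify_blueprint).
Premise 7, O(not withhold_schedule → notify_blueprint), contraposes to O(not notify_blueprint → withhold_schedule); with O(not notify_blueprint) we get O(withhold_schedule).
Premises 4, 5 do not contribute to this derivation.
So O(withhold_schedule) holds, i.e. F(not withhold_schedule). The claim follows.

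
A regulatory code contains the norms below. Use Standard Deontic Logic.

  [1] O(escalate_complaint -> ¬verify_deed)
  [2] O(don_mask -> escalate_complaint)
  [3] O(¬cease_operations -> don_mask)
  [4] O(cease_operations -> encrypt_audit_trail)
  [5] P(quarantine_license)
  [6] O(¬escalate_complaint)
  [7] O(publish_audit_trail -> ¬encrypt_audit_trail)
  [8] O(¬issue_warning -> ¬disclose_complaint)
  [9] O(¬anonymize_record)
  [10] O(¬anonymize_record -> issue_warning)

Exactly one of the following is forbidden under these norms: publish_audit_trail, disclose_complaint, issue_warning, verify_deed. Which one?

From premise 6 we have O(¬escalate_complaint).
Premise 2 is O(don_mask -> escalate_complaint); contrapositively O(¬escalate_complaint -> ¬don_mask). Since O(¬escalate_complaint) holds, K gives O(¬don_mask).
The contrapositive of premise 3 (O(¬cease_operations -> don_mask)) is O(¬don_mask -> cease_operations), and O(¬don_mask) is already established, so O(cease_operations).
Premise 4 is O(cease_operations -> encrypt_audit_trail); since O(cease_operations), deontic closure gives O(encrypt_audit_trail).
Premise 7, O(publish_audit_trail -> ¬encrypt_audit_trail), contraposes to O(encrypt_audit_trail -> ¬publish_audit_trail); with O(encrypt_audit_trail) we get O(¬publish_audit_trail).
So O(¬publish_audit_trail) holds, i.e. publish_audit_trail is forbidden. None of the other listed options is forbidden under the premises.

publish_audit_trail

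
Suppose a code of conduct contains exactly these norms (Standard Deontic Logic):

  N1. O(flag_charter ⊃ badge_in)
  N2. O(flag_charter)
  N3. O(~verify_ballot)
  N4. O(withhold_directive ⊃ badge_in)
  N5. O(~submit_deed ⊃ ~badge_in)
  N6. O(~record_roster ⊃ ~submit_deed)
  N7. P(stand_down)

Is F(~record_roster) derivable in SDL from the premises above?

Yes

Premise 2 states O(flag_charter) outright.
Premise 1 is O(flag_charter ⊃ badge_in); since O(flag_charter), deontic closure gives O(badge_in).
Premise 5 is O(~submit_deed ⊃ ~badge_in); contrapositively O(badge_in ⊃ submit_deed). Since O(badge_in) holds, K gives O(submit_deed).
The contrapositive of premise 6 (O(~record_roster ⊃ ~submit_deed)) is O(submit_deed ⊃ record_roster), and O(submit_deed) is already established, so O(record_roster).
Premises 3, 4, 7 do not contribute to this derivation.
So O(record_roster) holds, i.e. F(~record_roster). The claim follows.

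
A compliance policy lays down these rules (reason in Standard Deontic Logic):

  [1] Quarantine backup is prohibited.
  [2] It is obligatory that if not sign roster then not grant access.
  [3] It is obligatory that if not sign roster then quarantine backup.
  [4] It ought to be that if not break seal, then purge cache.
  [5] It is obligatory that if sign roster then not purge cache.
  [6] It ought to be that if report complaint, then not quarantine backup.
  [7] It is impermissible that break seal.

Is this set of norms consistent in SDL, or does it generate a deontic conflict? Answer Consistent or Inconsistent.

Premise 1 is F(quarantine_backup), i.e. O(¬quarantine_backup).
Premise 3, O(¬sign_roster → quarantine_backup), contraposes to O(¬quarantine_backup → sign_roster); with O(¬quarantine_backup) we get O(sign_roster).
From O(sign_roster) and premise 5, O(sign_roster → ¬purge_cache), we obtain O(¬purge_cache).
Premise 4, O(¬break_seal → purge_cache), contraposes to O(¬purge_cache → break_seal); with O(¬purge_cache) we get O(break_seal).
Yet premise 7 is F(break_seal), i.e. O(¬break_seal).
We now have both O(break_seal) and O(¬break_seal) — break_seal is simultaneously obligatory and forbidden, violating the D-axiom.

Inconsistent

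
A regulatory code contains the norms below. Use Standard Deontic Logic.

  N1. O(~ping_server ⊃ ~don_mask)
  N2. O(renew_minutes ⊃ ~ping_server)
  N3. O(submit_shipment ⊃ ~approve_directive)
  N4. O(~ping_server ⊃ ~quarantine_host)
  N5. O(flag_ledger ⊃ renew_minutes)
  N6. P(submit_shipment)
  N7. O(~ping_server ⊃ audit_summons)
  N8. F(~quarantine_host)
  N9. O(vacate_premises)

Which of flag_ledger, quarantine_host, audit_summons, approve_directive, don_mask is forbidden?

flag_ledger

F(~quarantine_host) at premise 8 means O(quarantine_host).
Premise 4, O(~ping_server ⊃ ~quarantine_host), contraposes to O(quarantine_host ⊃ ping_server); with O(quarantine_host) we get O(ping_server).
Premise 2 is O(renew_minutes ⊃ ~ping_server); contrapositively O(ping_server ⊃ ~renew_minutes). Since O(ping_server) holds, K gives O(~renew_minutes).
Premise 5 is O(flag_ledger ⊃ renew_minutes); contrapositively O(~renew_minutes ⊃ ~flag_ledger). Since O(~renew_minutes) holds, K gives O(~flag_ledger).
So O(~flag_ledger) holds, i.e. flag_ledger is forbidden. None of the other listed options is forbidden under the premises.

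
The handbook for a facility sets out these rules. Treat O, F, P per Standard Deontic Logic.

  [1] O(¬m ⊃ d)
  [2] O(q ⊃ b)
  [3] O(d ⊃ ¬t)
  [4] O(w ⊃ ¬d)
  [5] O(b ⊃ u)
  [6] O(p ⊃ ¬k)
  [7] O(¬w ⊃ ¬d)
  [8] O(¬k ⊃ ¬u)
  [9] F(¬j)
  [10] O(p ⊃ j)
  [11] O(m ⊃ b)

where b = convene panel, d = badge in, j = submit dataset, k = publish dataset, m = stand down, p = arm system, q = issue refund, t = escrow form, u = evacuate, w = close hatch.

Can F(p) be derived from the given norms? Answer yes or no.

By case analysis on w: premise 4 gives O(w ⊃ ¬d) and premise 7 gives O(¬w ⊃ ¬d), so O(¬d) either way.
The contrapositive of premise 1 (O(¬m ⊃ d)) is O(¬d ⊃ m), and O(¬d) is already established, so O(m).
From O(m) and premise 11, O(m ⊃ b), we obtain O(b).
Applying K to premise 5 (O(b ⊃ u)) and O(b) yields O(u).
Premise 8, O(¬k ⊃ ¬u), contraposes to O(u ⊃ k); with O(u) we get O(k).
The contrapositive of premise 6 (O(p ⊃ ¬k)) is O(k ⊃ ¬p), and O(k) is already established, so O(¬p).
Premises 2, 3, 9, 10 do not contribute to this derivation.
So O(¬p) holds, i.e. F(p). The claim follows.

Yes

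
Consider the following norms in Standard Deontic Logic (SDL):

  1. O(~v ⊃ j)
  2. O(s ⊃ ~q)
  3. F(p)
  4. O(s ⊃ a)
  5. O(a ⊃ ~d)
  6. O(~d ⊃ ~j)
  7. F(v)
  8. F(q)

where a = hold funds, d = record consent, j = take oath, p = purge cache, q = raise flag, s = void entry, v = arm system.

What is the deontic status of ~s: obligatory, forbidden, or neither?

Obligatory

Premise 7 is F(v), i.e. O(~v).
From O(~v) and premise 1, O(~v ⊃ j), we obtain O(j).
The contrapositive of premise 6 (O(~d ⊃ ~j)) is O(j ⊃ d), and O(j) is already established, so O(d).
The contrapositive of premise 5 (O(a ⊃ ~d)) is O(d ⊃ ~a), and O(d) is already established, so O(~a).
Premise 4, O(s ⊃ a), contraposes to O(~a ⊃ ~s); with O(~a) we get O(~s).
Premises 2, 3, 8 do not contribute to this derivation.
Hence ~s is obligatory.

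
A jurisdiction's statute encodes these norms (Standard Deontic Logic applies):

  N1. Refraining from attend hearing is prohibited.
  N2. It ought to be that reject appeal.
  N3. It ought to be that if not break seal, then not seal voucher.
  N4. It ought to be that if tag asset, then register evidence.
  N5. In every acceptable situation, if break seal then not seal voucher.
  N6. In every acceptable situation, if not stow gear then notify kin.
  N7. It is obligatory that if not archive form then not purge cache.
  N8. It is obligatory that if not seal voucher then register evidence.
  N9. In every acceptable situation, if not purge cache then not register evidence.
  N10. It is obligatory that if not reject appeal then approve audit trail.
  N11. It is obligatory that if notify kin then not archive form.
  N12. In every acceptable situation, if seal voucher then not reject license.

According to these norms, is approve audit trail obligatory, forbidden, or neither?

Premise 10 is O(¬reject_appeal → approve_audit_trail), but O(¬reject_appeal) is not derivable from the premises, so it does not yield O(approve_audit_trail).
No premise or chain of K-axiom applications forces O(approve_audit_trail), and none forces O(¬approve_audit_trail). So approve_audit_trail is neither obligatory nor forbidden under these norms.

Neither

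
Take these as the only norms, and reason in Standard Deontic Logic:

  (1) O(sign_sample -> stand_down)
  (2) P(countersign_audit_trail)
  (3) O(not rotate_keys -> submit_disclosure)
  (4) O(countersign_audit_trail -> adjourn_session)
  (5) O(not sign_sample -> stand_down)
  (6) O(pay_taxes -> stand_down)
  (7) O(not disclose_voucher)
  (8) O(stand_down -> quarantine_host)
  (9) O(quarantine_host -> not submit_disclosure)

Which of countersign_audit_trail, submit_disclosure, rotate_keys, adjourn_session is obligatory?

rotate_keys

Premises 1 and 5 are O(sign_sample -> stand_down) and O(not sign_sample -> stand_down); every ideal world satisfies sign_sample or not sign_sample, so in either case stand_down holds — hence O(stand_down).
With premise 8, O(stand_down -> quarantine_host), the K-axiom yields O(quarantine_host).
From O(quarantine_host) and premise 9, O(quarantine_host -> not submit_disclosure), we obtain O(not submit_disclosure).
Premise 3 is O(not rotate_keys -> submit_disclosure); contrapositively O(not submit_disclosure -> rotate_keys). Since O(not submit_disclosure) holds, K gives O(rotate_keys).
So O(rotate_keys) holds — rotate_keys is obligatory. None of the other listed options is made obligatory by any chain of premises.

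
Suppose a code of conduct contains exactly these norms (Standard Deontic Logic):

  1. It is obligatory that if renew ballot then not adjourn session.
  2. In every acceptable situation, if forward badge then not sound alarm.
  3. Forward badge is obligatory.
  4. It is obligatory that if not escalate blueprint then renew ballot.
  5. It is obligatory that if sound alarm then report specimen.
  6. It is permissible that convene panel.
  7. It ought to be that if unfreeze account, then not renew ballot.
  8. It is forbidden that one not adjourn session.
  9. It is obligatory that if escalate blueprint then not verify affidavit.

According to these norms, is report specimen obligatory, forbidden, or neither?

Premise 5 is O(sound_alarm → report_specimen), but O(sound_alarm) is not derivable from the premises, so it does not yield O(report_specimen).
No premise or chain of K-axiom applications forces O(report_specimen), and none forces O(¬report_specimen). So report_specimen is neither obligatory nor forbidden under these norms.

Neither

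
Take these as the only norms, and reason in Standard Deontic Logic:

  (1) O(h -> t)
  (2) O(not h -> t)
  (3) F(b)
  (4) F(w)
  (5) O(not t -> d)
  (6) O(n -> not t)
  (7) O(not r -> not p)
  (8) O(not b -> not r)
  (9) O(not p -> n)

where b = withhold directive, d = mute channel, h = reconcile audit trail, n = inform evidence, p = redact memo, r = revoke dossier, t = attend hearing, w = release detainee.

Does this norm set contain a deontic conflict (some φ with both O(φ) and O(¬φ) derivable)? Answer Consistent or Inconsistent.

Premises 1 and 2 cover both cases: O(h -> t) and O(not h -> t). Since h ∨ not h is a tautology, O(t) follows.
Premise 6, O(n -> not t), contraposes to O(t -> not n); with O(t) we get O(not n).
Premise 9, O(not p -> n), contraposes to O(not n -> p); with O(not n) we get O(p).
Premise 7, O(not r -> not p), contraposes to O(p -> r); with O(p) we get O(r).
Premise 8 is O(not b -> not r); contrapositively O(r -> b). Since O(r) holds, K gives O(b).
Yet premise 3 is F(b), i.e. O(not b).
We now have both O(b) and O(not b) — b is simultaneously obligatory and forbidden, violating the D-axiom.

Inconsistent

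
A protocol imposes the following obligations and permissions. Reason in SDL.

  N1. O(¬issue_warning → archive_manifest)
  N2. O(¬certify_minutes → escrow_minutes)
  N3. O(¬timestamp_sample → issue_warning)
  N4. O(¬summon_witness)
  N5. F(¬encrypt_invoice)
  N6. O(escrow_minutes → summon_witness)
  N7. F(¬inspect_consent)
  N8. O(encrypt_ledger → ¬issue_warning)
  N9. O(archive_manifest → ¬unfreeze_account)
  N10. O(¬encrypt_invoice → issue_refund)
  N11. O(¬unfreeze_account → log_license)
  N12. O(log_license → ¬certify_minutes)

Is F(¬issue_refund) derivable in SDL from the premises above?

Premise 10 is O(¬encrypt_invoice → issue_refund), but O(¬encrypt_invoice) is not derivable from the premises, so it does not yield O(issue_refund).
No other premise forces O(issue_refund). An ideal world satisfying every premise can still have ¬issue_refund true, so F(¬issue_refund) is not derivable.

No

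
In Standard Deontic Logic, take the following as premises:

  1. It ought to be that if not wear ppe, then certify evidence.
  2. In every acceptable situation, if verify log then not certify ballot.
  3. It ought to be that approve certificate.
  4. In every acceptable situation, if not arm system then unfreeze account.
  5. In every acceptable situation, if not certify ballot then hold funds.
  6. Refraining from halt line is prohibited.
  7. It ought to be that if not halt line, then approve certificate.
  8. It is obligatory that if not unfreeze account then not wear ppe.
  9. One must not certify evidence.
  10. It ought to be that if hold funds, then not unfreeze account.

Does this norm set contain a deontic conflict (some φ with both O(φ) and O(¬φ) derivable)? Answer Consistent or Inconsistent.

Premise 7 is O(¬halt_line → approve_certificate); even if O(approve_certificate) held, inferring O(¬halt_line) would be affirming the consequent — invalid.
So O(¬halt_line) is not derivable, and the apparent clash with O(halt_line) does not arise.
A world satisfying every obligation exists (e.g. approve_certificate=true, arm_system=false, certify_ballot=true, certify_evidence=false, halt_line=true, hold_funds=false, unfreeze_account=true, verify_log=false, wear_ppe=true); no atom is both obligatory and forbidden, so the set is consistent.

Consistent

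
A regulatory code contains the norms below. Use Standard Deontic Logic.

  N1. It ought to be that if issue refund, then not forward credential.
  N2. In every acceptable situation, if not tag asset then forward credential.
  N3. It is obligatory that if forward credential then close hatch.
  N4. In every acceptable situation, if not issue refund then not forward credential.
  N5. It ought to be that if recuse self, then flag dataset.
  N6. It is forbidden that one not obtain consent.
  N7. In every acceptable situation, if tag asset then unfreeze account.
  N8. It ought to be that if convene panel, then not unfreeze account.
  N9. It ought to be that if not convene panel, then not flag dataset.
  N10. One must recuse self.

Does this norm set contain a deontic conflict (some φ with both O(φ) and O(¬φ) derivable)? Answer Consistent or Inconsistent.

Inconsistent

Premises 4 and 1 cover both cases: O(¬issue_refund → ¬forward_credential) and O(issue_refund → ¬forward_credential). Since ¬issue_refund ∨ issue_refund is a tautology, O(¬forward_credential) follows.
Premise 2, O(¬tag_asset → forward_credential), contraposes to O(¬forward_credential → tag_asset); with O(¬forward_credential) we get O(tag_asset).
From O(tag_asset) and premise 7, O(tag_asset → unfreeze_account), we obtain O(unfreeze_account).
Premise 8 is O(convene_panel → ¬unfreeze_account); contrapositively O(unfreeze_account → ¬convene_panel). Since O(unfreeze_account) holds, K gives O(¬convene_panel).
From O(¬convene_panel) and premise 9, O(¬convene_panel → ¬flag_dataset), we obtain O(¬flag_dataset).
Premise 5 is O(recuse_self → flag_dataset); contrapositively O(¬flag_dataset → ¬recuse_self). Since O(¬flag_dataset) holds, K gives O(¬recuse_self).
Yet premise 10 states O(recuse_self).
We now have both O(¬recuse_self) and O(recuse_self) — recuse_self is simultaneously obligatory and forbidden, violating the D-axiom.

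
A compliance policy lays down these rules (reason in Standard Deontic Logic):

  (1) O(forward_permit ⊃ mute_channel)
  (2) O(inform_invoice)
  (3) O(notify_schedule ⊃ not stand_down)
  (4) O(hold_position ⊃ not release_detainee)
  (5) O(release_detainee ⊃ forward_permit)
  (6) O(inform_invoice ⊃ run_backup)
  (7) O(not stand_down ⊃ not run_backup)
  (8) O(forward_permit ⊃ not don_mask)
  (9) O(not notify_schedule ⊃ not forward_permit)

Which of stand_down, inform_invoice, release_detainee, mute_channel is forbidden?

release_detainee

Premise 2 gives O(inform_invoice).
With premise 6, O(inform_invoice ⊃ run_backup), the K-axiom yields O(run_backup).
Premise 7, O(not stand_down ⊃ not run_backup), contraposes to O(run_backup ⊃ stand_down); with O(run_backup) we get O(stand_down).
Premise 3, O(notify_schedule ⊃ not stand_down), contraposes to O(stand_down ⊃ not notify_schedule); with O(stand_down) we get O(not notify_schedule).
Premise 9 is O(not notify_schedule ⊃ not forward_permit); since O(not notify_schedule), deontic closure gives O(not forward_permit).
Premise 5 is O(release_detainee ⊃ forward_permit); contrapositively O(not forward_permit ⊃ not release_detainee). Since O(not forward_permit) holds, K gives O(not release_detainee).
So O(not release_detainee) holds, i.e. release_detainee is forbidden. None of the other listed options is forbidden under the premises.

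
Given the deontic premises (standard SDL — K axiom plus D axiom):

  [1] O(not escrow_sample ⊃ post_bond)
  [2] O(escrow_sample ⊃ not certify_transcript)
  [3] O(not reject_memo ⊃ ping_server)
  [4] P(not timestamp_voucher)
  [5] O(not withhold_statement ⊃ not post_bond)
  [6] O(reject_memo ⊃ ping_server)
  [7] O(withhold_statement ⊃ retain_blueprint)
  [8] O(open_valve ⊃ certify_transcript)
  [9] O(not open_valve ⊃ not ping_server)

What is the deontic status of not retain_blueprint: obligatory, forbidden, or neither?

Forbidden

Premises 3 and 6 cover both cases: O(not reject_memo ⊃ ping_server) and O(reject_memo ⊃ ping_server). Since not reject_memo ∨ reject_memo is a tautology, O(ping_server) follows.
Premise 9 is O(not open_valve ⊃ not ping_server); contrapositively O(ping_server ⊃ open_valve). Since O(ping_server) holds, K gives O(open_valve).
Premise 8 is O(open_valve ⊃ certify_transcript); since O(open_valve), deontic closure gives O(certify_transcript).
The contrapositive of premise 2 (O(escrow_sample ⊃ not certify_transcript)) is O(certify_transcript ⊃ not escrow_sample), and O(certify_transcript) is already established, so O(not escrow_sample).
Applying K to premise 1 (O(not escrow_sample ⊃ post_bond)) and O(not escrow_sample) yields O(post_bond).
Premise 5, O(not withhold_statement ⊃ not post_bond), contraposes to O(post_bond ⊃ withhold_statement); with O(post_bond) we get O(withhold_statement).
From O(withhold_statement) and premise 7, O(withhold_statement ⊃ retain_blueprint), we obtain O(retain_blueprint).
Premise 4 does not contribute to this derivation.
Thus O(retain_blueprint), which is F(not retain_blueprint): not retain_blueprint is forbidden.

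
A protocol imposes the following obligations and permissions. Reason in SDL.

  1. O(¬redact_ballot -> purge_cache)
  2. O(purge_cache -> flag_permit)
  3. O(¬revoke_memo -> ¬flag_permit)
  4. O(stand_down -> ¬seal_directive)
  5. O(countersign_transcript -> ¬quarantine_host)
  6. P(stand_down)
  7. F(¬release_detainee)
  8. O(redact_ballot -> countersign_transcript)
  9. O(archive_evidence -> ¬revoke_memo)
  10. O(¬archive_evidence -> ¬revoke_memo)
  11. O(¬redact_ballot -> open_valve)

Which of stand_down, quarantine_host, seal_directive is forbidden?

By case analysis on ¬archive_evidence: premise 10 gives O(¬archive_evidence -> ¬revoke_memo) and premise 9 gives O(archive_evidence -> ¬revoke_memo), so O(¬revoke_memo) either way.
Premise 3 is O(¬revoke_memo -> ¬flag_permit); since O(¬revoke_memo), deontic closure gives O(¬flag_permit).
Premise 2 is O(purge_cache -> flag_permit); contrapositively O(¬flag_permit -> ¬purge_cache). Since O(¬flag_permit) holds, K gives O(¬purge_cache).
The contrapositive of premise 1 (O(¬redact_ballot -> purge_cache)) is O(¬purge_cache -> redact_ballot), and O(¬purge_cache) is already established, so O(redact_ballot).
With premise 8, O(redact_ballot -> countersign_transcript), the K-axiom yields O(countersign_transcript).
Applying K to premise 5 (O(countersign_transcript -> ¬quarantine_host)) and O(countersign_transcript) yields O(¬quarantine_host).
So O(¬quarantine_host) holds, i.e. quarantine_host is forbidden. None of the other listed options is forbidden under the premises.

quarantine_host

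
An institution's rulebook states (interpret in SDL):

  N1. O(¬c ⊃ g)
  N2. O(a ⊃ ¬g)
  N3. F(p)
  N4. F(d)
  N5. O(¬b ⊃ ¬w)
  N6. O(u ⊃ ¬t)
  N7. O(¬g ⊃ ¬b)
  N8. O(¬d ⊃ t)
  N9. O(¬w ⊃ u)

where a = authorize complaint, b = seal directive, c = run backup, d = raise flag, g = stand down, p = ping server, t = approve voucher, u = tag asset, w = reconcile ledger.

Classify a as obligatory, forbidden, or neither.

F(d) at premise 4 means O(¬d).
Premise 8 is O(¬d ⊃ t); since O(¬d), deontic closure gives O(t).
The contrapositive of premise 6 (O(u ⊃ ¬t)) is O(t ⊃ ¬u), and O(t) is already established, so O(¬u).
The contrapositive of premise 9 (O(¬w ⊃ u)) is O(¬u ⊃ w), and O(¬u) is already established, so O(w).
Premise 5, O(¬b ⊃ ¬w), contraposes to O(w ⊃ b); with O(w) we get O(b).
The contrapositive of premise 7 (O(¬g ⊃ ¬b)) is O(b ⊃ g), and O(b) is already established, so O(g).
Premise 2, O(a ⊃ ¬g), contraposes to O(g ⊃ ¬a); with O(g) we get O(¬a).
Premises 1, 3 do not contribute to this derivation.
Thus O(¬a), which is F(a): a is forbidden.

Forbidden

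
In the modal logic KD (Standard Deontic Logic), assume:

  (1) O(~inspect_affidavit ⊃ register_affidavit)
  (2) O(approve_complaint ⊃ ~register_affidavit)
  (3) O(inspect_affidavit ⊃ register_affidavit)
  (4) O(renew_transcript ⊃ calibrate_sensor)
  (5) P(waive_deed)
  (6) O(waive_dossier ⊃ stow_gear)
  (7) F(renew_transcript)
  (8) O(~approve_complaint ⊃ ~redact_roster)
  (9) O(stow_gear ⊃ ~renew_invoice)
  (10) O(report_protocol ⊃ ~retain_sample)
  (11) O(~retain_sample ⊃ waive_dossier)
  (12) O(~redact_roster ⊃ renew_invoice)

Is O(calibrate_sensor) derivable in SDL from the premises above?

No

Premise 4 is O(renew_transcript ⊃ calibrate_sensor), but O(renew_transcript) is not derivable from the premises, so it does not yield O(calibrate_sensor).
No other premise forces O(calibrate_sensor). An ideal world satisfying every premise can still have calibrate_sensor false, so O(calibrate_sensor) is not derivable.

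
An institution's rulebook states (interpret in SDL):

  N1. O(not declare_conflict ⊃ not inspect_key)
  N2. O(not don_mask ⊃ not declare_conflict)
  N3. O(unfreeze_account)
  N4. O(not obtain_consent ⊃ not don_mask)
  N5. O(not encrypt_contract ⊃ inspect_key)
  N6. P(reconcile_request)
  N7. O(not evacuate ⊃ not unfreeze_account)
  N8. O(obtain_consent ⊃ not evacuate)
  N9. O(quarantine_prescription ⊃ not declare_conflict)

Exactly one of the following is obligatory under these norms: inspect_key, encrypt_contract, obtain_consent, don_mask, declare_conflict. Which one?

encrypt_contract

From premise 3 we have O(unfreeze_account).
Premise 7, O(not evacuate ⊃ not unfreeze_account), contraposes to O(unfreeze_account ⊃ evacuate); with O(unfreeze_account) we get O(evacuate).
The contrapositive of premise 8 (O(obtain_consent ⊃ not evacuate)) is O(evacuate ⊃ not obtain_consent), and O(evacuate) is already established, so O(not obtain_consent).
Applying K to premise 4 (O(not obtain_consent ⊃ not don_mask)) and O(not obtain_consent) yields O(not don_mask).
Applying K to premise 2 (O(not don_mask ⊃ not declare_conflict)) and O(not don_mask) yields O(not declare_conflict).
From O(not declare_conflict) and premise 1, O(not declare_conflict ⊃ not inspect_key), we obtain O(not inspect_key).
Premise 5, O(not encrypt_contract ⊃ inspect_key), contraposes to O(not inspect_key ⊃ encrypt_contract); with O(not inspect_key) we get O(encrypt_contract).
So O(encrypt_contract) holds — encrypt_contract is obligatory. None of the other listed options is made obligatory by any chain of premises.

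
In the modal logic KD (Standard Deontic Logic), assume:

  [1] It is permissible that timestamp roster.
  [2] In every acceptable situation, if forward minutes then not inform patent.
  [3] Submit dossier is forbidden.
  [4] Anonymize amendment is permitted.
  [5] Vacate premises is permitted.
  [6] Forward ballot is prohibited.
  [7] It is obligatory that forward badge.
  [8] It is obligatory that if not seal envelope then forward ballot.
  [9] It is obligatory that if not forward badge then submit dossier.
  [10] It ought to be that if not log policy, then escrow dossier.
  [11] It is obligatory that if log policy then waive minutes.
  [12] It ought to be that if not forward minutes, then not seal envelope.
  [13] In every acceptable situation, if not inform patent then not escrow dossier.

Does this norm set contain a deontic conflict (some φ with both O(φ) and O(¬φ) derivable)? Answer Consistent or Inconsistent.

Premise 9 is O(¬forward_badge → submit_dossier), but O(¬forward_badge) is not derivable from the premises, so it does not yield O(submit_dossier).
So O(submit_dossier) is not derivable, and the apparent clash with O(¬submit_dossier) does not arise.
A world satisfying every obligation exists (e.g. anonymize_amendment=false, escrow_dossier=false, forward_badge=true, forward_ballot=false, forward_minutes=true, inform_patent=false, log_policy=true, seal_envelope=true, submit_dossier=false, timestamp_roster=false, vacate_premises=false, waive_minutes=true); no atom is both obligatory and forbidden, so the set is consistent.

Consistent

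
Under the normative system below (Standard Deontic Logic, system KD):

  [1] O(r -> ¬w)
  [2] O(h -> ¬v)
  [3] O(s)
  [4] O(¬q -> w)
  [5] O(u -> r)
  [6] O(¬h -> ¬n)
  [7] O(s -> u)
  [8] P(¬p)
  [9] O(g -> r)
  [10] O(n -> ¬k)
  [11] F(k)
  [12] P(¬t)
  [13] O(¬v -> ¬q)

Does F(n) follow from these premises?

Premise 3 gives O(s).
With premise 7, O(s -> u), the K-axiom yields O(u).
With premise 5, O(u -> r), the K-axiom yields O(r).
Premise 1 is O(r -> ¬w); since O(r), deontic closure gives O(¬w).
Premise 4, O(¬q -> w), contraposes to O(¬w -> q); with O(¬w) we get O(q).
Premise 13, O(¬v -> ¬q), contraposes to O(q -> v); with O(q) we get O(v).
Premise 2, O(h -> ¬v), contraposes to O(v -> ¬h); with O(v) we get O(¬h).
From O(¬h) and premise 6, O(¬h -> ¬n), we obtain O(¬n).
Premises 8, 9, 10, 11, 12 do not contribute to this derivation.
So O(¬n) holds, i.e. F(n). The claim follows.

Yes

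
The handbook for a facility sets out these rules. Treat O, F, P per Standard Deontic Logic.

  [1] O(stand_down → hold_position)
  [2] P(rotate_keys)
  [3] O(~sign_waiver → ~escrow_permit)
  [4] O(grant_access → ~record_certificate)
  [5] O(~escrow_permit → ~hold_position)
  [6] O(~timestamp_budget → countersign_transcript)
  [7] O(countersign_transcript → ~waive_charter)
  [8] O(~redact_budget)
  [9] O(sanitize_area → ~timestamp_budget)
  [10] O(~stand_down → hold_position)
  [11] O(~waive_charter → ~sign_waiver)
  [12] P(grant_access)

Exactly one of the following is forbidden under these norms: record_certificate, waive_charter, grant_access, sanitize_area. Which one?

sanitize_area

Premises 1 and 10 are O(stand_down → hold_position) and O(~stand_down → hold_position); every ideal world satisfies stand_down or ~stand_down, so in either case hold_position holds — hence O(hold_position).
The contrapositive of premise 5 (O(~escrow_permit → ~hold_position)) is O(hold_position → escrow_permit), and O(hold_position) is already established, so O(escrow_permit).
The contrapositive of premise 3 (O(~sign_waiver → ~escrow_permit)) is O(escrow_permit → sign_waiver), and O(escrow_permit) is already established, so O(sign_waiver).
Premise 11, O(~waive_charter → ~sign_waiver), contraposes to O(sign_waiver → waive_charter); with O(sign_waiver) we get O(waive_charter).
The contrapositive of premise 7 (O(countersign_transcript → ~waive_charter)) is O(waive_charter → ~countersign_transcript), and O(waive_charter) is already established, so O(~countersign_transcript).
Premise 6 is O(~timestamp_budget → countersign_transcript); contrapositively O(~countersign_transcript → timestamp_budget). Since O(~countersign_transcript) holds, K gives O(timestamp_budget).
The contrapositive of premise 9 (O(sanitize_area → ~timestamp_budget)) is O(timestamp_budget → ~sanitize_area), and O(timestamp_budget) is already established, so O(~sanitize_area).
So O(~sanitize_area) holds, i.e. sanitize_area is forbidden. None of the other listed options is forbidden under the premises.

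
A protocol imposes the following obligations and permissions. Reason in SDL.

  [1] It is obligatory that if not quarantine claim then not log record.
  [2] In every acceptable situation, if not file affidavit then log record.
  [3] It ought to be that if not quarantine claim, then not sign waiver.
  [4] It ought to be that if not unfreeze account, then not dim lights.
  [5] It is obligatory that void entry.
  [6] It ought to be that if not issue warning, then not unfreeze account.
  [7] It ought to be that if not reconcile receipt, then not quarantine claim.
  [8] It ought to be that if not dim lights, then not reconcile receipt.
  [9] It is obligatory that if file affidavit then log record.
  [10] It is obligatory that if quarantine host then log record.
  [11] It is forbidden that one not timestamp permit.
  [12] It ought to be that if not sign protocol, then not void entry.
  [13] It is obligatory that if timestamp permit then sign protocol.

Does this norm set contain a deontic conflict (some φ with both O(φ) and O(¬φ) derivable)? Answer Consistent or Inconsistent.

Premise 12 is O(¬sign_protocol → ¬void_entry), but O(¬sign_protocol) is not derivable from the premises, so it does not yield O(¬void_entry).
So O(¬void_entry) is not derivable, and the apparent clash with O(void_entry) does not arise.
A world satisfying every obligation exists (e.g. dim_lights=true, file_affidavit=false, issue_warning=true, log_record=true, quarantine_claim=true, quarantine_host=false, reconcile_receipt=true, sign_protocol=true, sign_waiver=false, timestamp_permit=true, unfreeze_account=true, void_entry=true); no atom is both obligatory and forbidden, so the set is consistent.

Consistent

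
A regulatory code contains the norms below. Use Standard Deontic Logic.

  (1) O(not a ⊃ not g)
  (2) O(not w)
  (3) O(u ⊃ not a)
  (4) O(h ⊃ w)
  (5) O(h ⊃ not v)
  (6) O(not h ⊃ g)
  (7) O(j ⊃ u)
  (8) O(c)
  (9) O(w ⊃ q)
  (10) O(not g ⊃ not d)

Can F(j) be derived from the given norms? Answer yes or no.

Premise 2 gives O(not w).
Premise 4, O(h ⊃ w), contraposes to O(not w ⊃ not h); with O(not w) we get O(not h).
Applying K to premise 6 (O(not h ⊃ g)) and O(not h) yields O(g).
Premise 1, O(not a ⊃ not g), contraposes to O(g ⊃ a); with O(g) we get O(a).
Premise 3 is O(u ⊃ not a); contrapositively O(a ⊃ not u). Since O(a) holds, K gives O(not u).
Premise 7, O(j ⊃ u), contraposes to O(not u ⊃ not j); with O(not u) we get O(not j).
Premises 5, 8, 9, 10 do not contribute to this derivation.
So O(not j) holds, i.e. F(j). The claim follows.

Yes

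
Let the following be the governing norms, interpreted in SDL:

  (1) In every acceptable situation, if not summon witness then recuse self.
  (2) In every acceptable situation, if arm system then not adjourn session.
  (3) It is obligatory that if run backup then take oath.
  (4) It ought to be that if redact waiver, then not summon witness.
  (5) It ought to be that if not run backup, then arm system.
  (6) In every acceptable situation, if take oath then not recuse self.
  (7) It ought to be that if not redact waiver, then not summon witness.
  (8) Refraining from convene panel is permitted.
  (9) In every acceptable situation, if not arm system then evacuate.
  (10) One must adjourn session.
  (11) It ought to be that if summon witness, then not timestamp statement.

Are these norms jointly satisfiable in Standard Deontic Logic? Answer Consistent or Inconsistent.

Inconsistent

Premises 7 and 4 are O(¬redact_waiver → ¬summon_witness) and O(redact_waiver → ¬summon_witness); every ideal world satisfies ¬redact_waiver or redact_waiver, so in either case ¬summon_witness holds — hence O(¬summon_witness).
From O(¬summon_witness) and premise 1, O(¬summon_witness → recuse_self), we obtain O(recuse_self).
The contrapositive of premise 6 (O(take_oath → ¬recuse_self)) is O(recuse_self → ¬take_oath), and O(recuse_self) is already established, so O(¬take_oath).
The contrapositive of premise 3 (O(run_backup → take_oath)) is O(¬take_oath → ¬run_backup), and O(¬take_oath) is already established, so O(¬run_backup).
Premise 5 is O(¬run_backup → arm_system); since O(¬run_backup), deontic closure gives O(arm_system).
Premise 2 is O(arm_system → ¬adjourn_session); since O(arm_system), deontic closure gives O(¬adjourn_session).
Yet premise 10 states O(adjourn_session).
We now have both O(¬adjourn_session) and O(adjourn_session) — adjourn_session is simultaneously obligatory and forbidden, violating the D-axiom.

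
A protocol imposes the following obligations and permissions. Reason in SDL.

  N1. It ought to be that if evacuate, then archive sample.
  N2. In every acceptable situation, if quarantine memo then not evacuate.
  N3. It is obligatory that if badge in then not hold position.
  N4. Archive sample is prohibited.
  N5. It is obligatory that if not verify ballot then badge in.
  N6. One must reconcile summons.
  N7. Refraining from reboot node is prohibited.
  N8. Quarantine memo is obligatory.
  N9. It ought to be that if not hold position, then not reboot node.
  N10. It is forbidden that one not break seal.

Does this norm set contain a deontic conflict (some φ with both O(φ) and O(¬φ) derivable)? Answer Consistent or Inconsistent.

Consistent

Premise 1 is O(evacuate → archive_sample), but O(evacuate) is not derivable from the premises, so it does not yield O(archive_sample).
So O(archive_sample) is not derivable, and the apparent clash with O(¬archive_sample) does not arise.
A world satisfying every obligation exists (e.g. archive_sample=false, badge_in=false, break_seal=true, evacuate=false, hold_position=true, quarantine_memo=true, reboot_node=true, reconcile_summons=true, verify_ballot=true); no atom is both obligatory and forbidden, so the set is consistent.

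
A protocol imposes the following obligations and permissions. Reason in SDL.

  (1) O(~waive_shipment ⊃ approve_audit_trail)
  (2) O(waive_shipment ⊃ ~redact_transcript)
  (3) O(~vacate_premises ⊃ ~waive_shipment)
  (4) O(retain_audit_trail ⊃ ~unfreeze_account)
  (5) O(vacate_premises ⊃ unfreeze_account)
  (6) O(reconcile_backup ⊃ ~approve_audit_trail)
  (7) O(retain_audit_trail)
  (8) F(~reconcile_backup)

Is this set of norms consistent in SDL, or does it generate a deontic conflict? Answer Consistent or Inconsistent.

From premise 7 we have O(retain_audit_trail).
Premise 4 is O(retain_audit_trail ⊃ ~unfreeze_account); since O(retain_audit_trail), deontic closure gives O(~unfreeze_account).
Premise 5, O(vacate_premises ⊃ unfreeze_account), contraposes to O(~unfreeze_account ⊃ ~vacate_premises); with O(~unfreeze_account) we get O(~vacate_premises).
With premise 3, O(~vacate_premises ⊃ ~waive_shipment), the K-axiom yields O(~waive_shipment).
From O(~waive_shipment) and premise 1, O(~waive_shipment ⊃ approve_audit_trail), we obtain O(approve_audit_trail).
Premise 6, O(reconcile_backup ⊃ ~approve_audit_trail), contraposes to O(approve_audit_trail ⊃ ~reconcile_backup); with O(approve_audit_trail) we get O(~reconcile_backup).
But premise 8, F(~reconcile_backup), means O(reconcile_backup).
We now have both O(~reconcile_backup) and O(reconcile_backup) — reconcile_backup is simultaneously obligatory and forbidden, violating the D-axiom.

Inconsistent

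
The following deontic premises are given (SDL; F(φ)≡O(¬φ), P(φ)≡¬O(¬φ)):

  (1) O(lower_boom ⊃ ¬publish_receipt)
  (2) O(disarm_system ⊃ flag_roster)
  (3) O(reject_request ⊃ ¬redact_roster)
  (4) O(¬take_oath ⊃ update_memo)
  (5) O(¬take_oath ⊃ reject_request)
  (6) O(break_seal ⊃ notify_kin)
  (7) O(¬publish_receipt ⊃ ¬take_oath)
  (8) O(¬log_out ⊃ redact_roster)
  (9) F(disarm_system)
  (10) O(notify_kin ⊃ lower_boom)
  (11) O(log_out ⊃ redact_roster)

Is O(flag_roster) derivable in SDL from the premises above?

Premise 2 is O(disarm_system ⊃ flag_roster), but O(disarm_system) is not derivable from the premises, so it does not yield O(flag_roster).
No other premise forces O(flag_roster). An ideal world satisfying every premise can still have flag_roster false, so O(flag_roster) is not derivable.

No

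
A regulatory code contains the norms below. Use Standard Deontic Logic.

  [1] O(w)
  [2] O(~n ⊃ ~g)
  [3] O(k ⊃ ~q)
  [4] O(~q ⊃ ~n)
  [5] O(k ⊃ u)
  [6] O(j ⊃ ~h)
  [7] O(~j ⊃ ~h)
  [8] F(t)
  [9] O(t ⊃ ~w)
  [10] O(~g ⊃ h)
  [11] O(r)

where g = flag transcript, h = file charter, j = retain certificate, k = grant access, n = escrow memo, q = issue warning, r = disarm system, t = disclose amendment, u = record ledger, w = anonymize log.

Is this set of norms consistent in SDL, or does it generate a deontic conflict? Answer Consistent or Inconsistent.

Consistent

Premise 9 is O(t ⊃ ~w), but O(t) is not derivable from the premises, so it does not yield O(~w).
So O(~w) is not derivable, and the apparent clash with O(w) does not arise.
A world satisfying every obligation exists (e.g. g=true, h=false, j=false, k=false, n=true, q=true, r=true, t=false, u=false, w=true); no atom is both obligatory and forbidden, so the set is consistent.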